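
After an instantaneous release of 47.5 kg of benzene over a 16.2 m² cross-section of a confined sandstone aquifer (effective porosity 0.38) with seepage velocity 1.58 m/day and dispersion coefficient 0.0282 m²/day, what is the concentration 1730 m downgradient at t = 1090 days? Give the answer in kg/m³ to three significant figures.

For an instantaneous plane source, C(x,t) = M/(n_e·A·√(4πDt)) · exp(−(x−vt)²/(4Dt)), with n_e·A the pore (flow) area.
Plume center vt = 1.58 × 1090 = 1722.2 m, so the well at 1730 m is 7.8 m downgradient of the peak.
√(4πDt) = 19.65 m, giving peak height M/(n_e·A·√(4πDt)) = 47.5/(0.38 × 16.2 × 19.65) = 0.3927 kg/m³.
(x−vt)²/(4Dt) = (7.8)²/(4 × 0.0282 × 1090) = 0.4948; exp(−0.4948) = 0.6097.
C = 0.3927 × 0.6097 = 0.239 kg/m³.

0.239 kg/m³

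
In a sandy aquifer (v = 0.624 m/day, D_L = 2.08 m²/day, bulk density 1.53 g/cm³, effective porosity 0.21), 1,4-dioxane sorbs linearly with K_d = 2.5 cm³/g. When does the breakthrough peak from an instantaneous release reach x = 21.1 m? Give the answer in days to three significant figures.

555 days

Retardation factor R = 1 + ρ_b·K_d/n = 1 + 1.53 × 2.5/0.21 = 19.21.
Sorption retards both mechanisms: v_R = v/R = 0.03248 m/day, D_R = D/R = 0.1083 m²/day.
Peak time from v_R²t² + 2D_R t − x² = 0: t = (√(D_R² + v_R²x²) − D_R)/v_R².
√(D_R² + v_R²x²) = √(0.1083² + 0.03248² × 21.1²) = 0.6938; v_R² = 0.001055.
t = (0.6938 − 0.1083)/0.001055 = 555 days.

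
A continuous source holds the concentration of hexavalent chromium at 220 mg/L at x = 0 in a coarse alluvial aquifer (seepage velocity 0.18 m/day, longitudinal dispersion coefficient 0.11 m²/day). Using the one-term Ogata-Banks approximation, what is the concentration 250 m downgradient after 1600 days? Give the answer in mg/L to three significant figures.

215 mg/L

For a continuous step input, C/C₀ ≈ ½·erfc((x−vt)/(2√(Dt))).
vt = 0.18 × 1600 = 288 m and 2√(Dt) = 2√(0.11 × 1600) = 26.53 m.
Argument (x−vt)/(2√(Dt)) = (250 − 288)/26.53 = -1.432; ½·erfc(-1.432) = 0.9786.
C = 220 × 0.9786 = 215 mg/L.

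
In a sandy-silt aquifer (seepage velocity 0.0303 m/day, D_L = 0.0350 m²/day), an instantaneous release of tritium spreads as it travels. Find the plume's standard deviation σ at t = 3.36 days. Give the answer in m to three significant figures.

0.485 m

Dispersive spreading gives a Gaussian with σ² = 2Dt; advection only shifts the center.
σ = √(2 × 0.0350 × 3.36) = 0.485 m.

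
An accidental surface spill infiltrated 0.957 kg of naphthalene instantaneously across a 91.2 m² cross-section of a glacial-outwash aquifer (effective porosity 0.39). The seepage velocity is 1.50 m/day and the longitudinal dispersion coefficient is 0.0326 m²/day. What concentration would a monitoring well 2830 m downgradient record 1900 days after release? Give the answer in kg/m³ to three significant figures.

0.000192 kg/m³

For an instantaneous plane source, C(x,t) = M/(n_e·A·√(4πDt)) · exp(−(x−vt)²/(4Dt)), with n_e·A the pore (flow) area.
Plume center vt = 1.50 × 1900 = 2850 m, so the well at 2830 m is 20 m upgradient of the peak.
√(4πDt) = 27.90 m, giving peak height M/(n_e·A·√(4πDt)) = 0.957/(0.39 × 91.2 × 27.90) = 0.0009644 kg/m³.
(x−vt)²/(4Dt) = (-20)²/(4 × 0.0326 × 1900) = 1.614; exp(−1.614) = 0.1991.
C = 0.0009644 × 0.1991 = 0.000192 kg/m³.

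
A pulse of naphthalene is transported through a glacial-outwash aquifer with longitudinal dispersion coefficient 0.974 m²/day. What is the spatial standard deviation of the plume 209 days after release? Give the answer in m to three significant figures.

Dispersive spreading gives a Gaussian with σ² = 2Dt; advection only shifts the center.
σ = √(2 × 0.974 × 209) = 20.2 m.

20.2 m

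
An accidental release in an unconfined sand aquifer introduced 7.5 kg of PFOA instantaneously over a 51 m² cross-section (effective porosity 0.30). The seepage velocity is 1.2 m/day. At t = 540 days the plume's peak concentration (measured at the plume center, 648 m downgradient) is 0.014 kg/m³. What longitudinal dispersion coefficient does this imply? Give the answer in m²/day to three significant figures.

At the plume center C_max = M/(n_e·A·√(4πDt)), so D = M²/(4πt·(n_e·A·C_max)²).
n_e·A·C_max = 0.30 × 51 × 0.014 = 0.2142 kg/m.
D = 7.5²/(4π × 540 × 0.2142²) = 0.181 m²/day.

0.181 m²/day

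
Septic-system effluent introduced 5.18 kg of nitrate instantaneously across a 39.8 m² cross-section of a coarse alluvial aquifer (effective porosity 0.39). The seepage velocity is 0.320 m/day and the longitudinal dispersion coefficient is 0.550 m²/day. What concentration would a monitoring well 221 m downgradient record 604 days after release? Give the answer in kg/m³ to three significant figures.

For an instantaneous plane source, C(x,t) = M/(n_e·A·√(4πDt)) · exp(−(x−vt)²/(4Dt)), with n_e·A the pore (flow) area.
Plume center vt = 0.320 × 604 = 193.28 m, so the well at 221 m is 27.72 m downgradient of the peak.
√(4πDt) = 64.61 m, giving peak height M/(n_e·A·√(4πDt)) = 5.18/(0.39 × 39.8 × 64.61) = 0.005165 kg/m³.
(x−vt)²/(4Dt) = (27.72)²/(4 × 0.550 × 604) = 0.5783; exp(−0.5783) = 0.5609.
C = 0.005165 × 0.5609 = 0.00290 kg/m³.

0.00290 kg/m³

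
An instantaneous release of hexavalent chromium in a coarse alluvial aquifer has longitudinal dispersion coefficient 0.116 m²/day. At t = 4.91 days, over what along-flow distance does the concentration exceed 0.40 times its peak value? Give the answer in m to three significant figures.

The plume is Gaussian with σ = √(2Dt) = √(2 × 0.116 × 4.91) = 1.067 m.
C/C_peak = exp(−Δx²/(2σ²)) = 0.40 ⇒ Δx = σ·√(−2 ln 0.40) = 1.067 × 1.354 = 1.445 m.
Width = 2Δx = 2.89 m.

2.89 m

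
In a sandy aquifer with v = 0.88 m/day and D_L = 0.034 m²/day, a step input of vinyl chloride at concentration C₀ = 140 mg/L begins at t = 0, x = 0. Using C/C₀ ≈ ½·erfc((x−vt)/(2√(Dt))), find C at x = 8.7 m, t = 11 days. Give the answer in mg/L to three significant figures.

For a continuous step input, C/C₀ ≈ ½·erfc((x−vt)/(2√(Dt))).
vt = 0.88 × 11 = 9.68 m and 2√(Dt) = 2√(0.034 × 11) = 1.223 m.
Argument (x−vt)/(2√(Dt)) = (8.7 − 9.68)/1.223 = -0.8013; ½·erfc(-0.8013) = 0.8714.
C = 140 × 0.8714 = 122 mg/L.

122 mg/L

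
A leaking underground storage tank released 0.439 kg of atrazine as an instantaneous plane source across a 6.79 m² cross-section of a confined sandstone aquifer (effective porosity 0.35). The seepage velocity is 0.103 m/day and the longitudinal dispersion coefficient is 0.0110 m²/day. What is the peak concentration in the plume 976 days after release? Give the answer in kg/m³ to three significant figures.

0.0159 kg/m³

The peak of an instantaneous 1D plume sits at x = vt; there the Gaussian factor is 1 and C_max = M/(n_e·A·√(4πDt)), where n_e·A is the pore area the mass is dissolved in.
√(4πDt) = √(4π × 0.0110 × 976) = 11.62 m, so C_max = 0.439/(0.35 × 6.79 × 11.62) = 0.0159 kg/m³.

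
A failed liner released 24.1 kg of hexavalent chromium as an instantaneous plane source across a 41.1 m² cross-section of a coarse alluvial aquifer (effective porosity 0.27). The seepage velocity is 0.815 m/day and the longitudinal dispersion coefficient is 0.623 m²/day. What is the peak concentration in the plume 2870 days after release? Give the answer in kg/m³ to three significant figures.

0.0145 kg/m³

The peak of an instantaneous 1D plume sits at x = vt; there the Gaussian factor is 1 and C_max = M/(n_e·A·√(4πDt)), where n_e·A is the pore area the mass is dissolved in.
√(4πDt) = √(4π × 0.623 × 2870) = 149.9 m, so C_max = 24.1/(0.27 × 41.1 × 149.9) = 0.0145 kg/m³.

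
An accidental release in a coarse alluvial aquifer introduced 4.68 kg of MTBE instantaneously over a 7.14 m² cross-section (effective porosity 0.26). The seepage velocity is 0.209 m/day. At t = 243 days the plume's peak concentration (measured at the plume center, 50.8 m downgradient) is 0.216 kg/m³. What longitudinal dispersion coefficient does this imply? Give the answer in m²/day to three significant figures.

0.0446 m²/day

At the plume center C_max = M/(n_e·A·√(4πDt)), so D = M²/(4πt·(n_e·A·C_max)²).
n_e·A·C_max = 0.26 × 7.14 × 0.216 = 0.4010 kg/m.
D = 4.68²/(4π × 243 × 0.4010²) = 0.0446 m²/day.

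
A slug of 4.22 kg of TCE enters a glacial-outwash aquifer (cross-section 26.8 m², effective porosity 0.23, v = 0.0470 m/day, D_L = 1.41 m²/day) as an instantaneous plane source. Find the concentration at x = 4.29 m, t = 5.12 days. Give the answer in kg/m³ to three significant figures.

0.0407 kg/m³

For an instantaneous plane source, C(x,t) = M/(n_e·A·√(4πDt)) · exp(−(x−vt)²/(4Dt)), with n_e·A the pore (flow) area.
Plume center vt = 0.0470 × 5.12 = 0.24064 m, so the well at 4.29 m is 4.04936 m downgradient of the peak.
√(4πDt) = 9.525 m, giving peak height M/(n_e·A·√(4πDt)) = 4.22/(0.23 × 26.8 × 9.525) = 0.07188 kg/m³.
(x−vt)²/(4Dt) = (4.04936)²/(4 × 1.41 × 5.12) = 0.5678; exp(−0.5678) = 0.5668.
C = 0.07188 × 0.5668 = 0.0407 kg/m³.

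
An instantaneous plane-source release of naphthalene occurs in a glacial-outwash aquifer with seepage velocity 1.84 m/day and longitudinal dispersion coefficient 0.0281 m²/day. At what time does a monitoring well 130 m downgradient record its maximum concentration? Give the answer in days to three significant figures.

For the 1D instantaneous-source solution, setting ∂C/∂t = 0 at fixed x gives v²t² + 2Dt − x² = 0, so t = (√(D² + v²x²) − D)/v².
√(D² + v²x²) = √(0.0281² + 1.84² × 130²) = 239.2; v² = 3.3856.
t = (239.2 − 0.0281)/3.3856 = 70.6 days (vs. the pure-advection estimate x/v = 70.7 d).

70.6 days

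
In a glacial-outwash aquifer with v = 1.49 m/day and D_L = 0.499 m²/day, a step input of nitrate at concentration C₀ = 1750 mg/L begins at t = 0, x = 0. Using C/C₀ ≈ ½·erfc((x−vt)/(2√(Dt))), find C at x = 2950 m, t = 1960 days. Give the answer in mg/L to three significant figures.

For a continuous step input, C/C₀ ≈ ½·erfc((x−vt)/(2√(Dt))).
vt = 1.49 × 1960 = 2920.4 m and 2√(Dt) = 2√(0.499 × 1960) = 62.55 m.
Argument (x−vt)/(2√(Dt)) = (2950 − 2920.4)/62.55 = 0.4732; ½·erfc(0.4732) = 0.2517.
C = 1750 × 0.2517 = 440 mg/L.

440 mg/L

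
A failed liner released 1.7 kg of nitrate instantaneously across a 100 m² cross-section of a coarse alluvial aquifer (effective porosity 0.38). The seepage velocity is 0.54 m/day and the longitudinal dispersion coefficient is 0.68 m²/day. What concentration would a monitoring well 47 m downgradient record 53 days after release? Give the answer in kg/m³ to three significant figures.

0.000202 kg/m³

For an instantaneous plane source, C(x,t) = M/(n_e·A·√(4πDt)) · exp(−(x−vt)²/(4Dt)), with n_e·A the pore (flow) area.
Plume center vt = 0.54 × 53 = 28.62 m, so the well at 47 m is 18.38 m downgradient of the peak.
√(4πDt) = 21.28 m, giving peak height M/(n_e·A·√(4πDt)) = 1.7/(0.38 × 100 × 21.28) = 0.002102 kg/m³.
(x−vt)²/(4Dt) = (18.38)²/(4 × 0.68 × 53) = 2.343; exp(−2.343) = 0.09604.
C = 0.002102 × 0.09604 = 0.000202 kg/m³.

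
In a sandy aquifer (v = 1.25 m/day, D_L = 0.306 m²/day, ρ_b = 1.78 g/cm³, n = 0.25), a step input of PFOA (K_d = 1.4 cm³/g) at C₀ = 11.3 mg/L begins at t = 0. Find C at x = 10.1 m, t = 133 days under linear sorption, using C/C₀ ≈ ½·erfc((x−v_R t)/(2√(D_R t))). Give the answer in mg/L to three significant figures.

10.9 mg/L

Retardation factor R = 1 + ρ_b·K_d/n = 1 + 1.78 × 1.4/0.25 = 10.97.
Sorption retards both mechanisms: v_R = v/R = 0.1139 m/day, D_R = D/R = 0.02789 m²/day.
v_R·t = 0.1139 × 133 = 15.1487 m; 2√(D_R t) = 3.852 m; argument = (10.1 − 15.1487)/3.852 = -1.311.
C = C₀ × ½·erfc(-1.311) = 11.3 × 0.9681 = 10.9 mg/L.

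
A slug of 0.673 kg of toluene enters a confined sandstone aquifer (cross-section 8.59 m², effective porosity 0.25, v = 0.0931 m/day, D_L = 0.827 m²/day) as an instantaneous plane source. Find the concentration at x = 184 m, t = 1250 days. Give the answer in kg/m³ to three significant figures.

0.000910 kg/m³

For an instantaneous plane source, C(x,t) = M/(n_e·A·√(4πDt)) · exp(−(x−vt)²/(4Dt)), with n_e·A the pore (flow) area.
Plume center vt = 0.0931 × 1250 = 116.375 m, so the well at 184 m is 67.625 m downgradient of the peak.
√(4πDt) = 114.0 m, giving peak height M/(n_e·A·√(4πDt)) = 0.673/(0.25 × 8.59 × 114.0) = 0.002749 kg/m³.
(x−vt)²/(4Dt) = (67.625)²/(4 × 0.827 × 1250) = 1.106; exp(−1.106) = 0.3309.
C = 0.002749 × 0.3309 = 0.000910 kg/m³.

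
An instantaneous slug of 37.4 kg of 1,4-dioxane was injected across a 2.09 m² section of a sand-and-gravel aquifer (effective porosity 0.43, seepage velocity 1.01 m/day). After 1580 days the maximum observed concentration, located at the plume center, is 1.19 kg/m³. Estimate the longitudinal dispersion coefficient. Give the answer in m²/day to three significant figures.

At the plume center C_max = M/(n_e·A·√(4πDt)), so D = M²/(4πt·(n_e·A·C_max)²).
n_e·A·C_max = 0.43 × 2.09 × 1.19 = 1.069 kg/m.
D = 37.4²/(4π × 1580 × 1.069²) = 0.0616 m²/day.

0.0616 m²/day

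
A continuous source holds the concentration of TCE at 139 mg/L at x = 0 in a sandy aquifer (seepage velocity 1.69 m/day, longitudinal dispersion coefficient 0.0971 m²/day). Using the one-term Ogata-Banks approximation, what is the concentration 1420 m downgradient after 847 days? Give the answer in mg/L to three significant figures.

For a continuous step input, C/C₀ ≈ ½·erfc((x−vt)/(2√(Dt))).
vt = 1.69 × 847 = 1431.43 m and 2√(Dt) = 2√(0.0971 × 847) = 18.14 m.
Argument (x−vt)/(2√(Dt)) = (1420 − 1431.43)/18.14 = -0.6301; ½·erfc(-0.6301) = 0.8136.
C = 139 × 0.8136 = 113 mg/L.

113 mg/L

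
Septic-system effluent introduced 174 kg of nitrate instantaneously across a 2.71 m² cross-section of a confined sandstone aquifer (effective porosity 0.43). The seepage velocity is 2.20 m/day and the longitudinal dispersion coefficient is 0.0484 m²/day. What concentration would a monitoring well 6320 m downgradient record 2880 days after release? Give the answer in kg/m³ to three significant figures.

For an instantaneous plane source, C(x,t) = M/(n_e·A·√(4πDt)) · exp(−(x−vt)²/(4Dt)), with n_e·A the pore (flow) area.
Plume center vt = 2.20 × 2880 = 6336 m, so the well at 6320 m is 16 m upgradient of the peak.
√(4πDt) = 41.85 m, giving peak height M/(n_e·A·√(4πDt)) = 174/(0.43 × 2.71 × 41.85) = 3.568 kg/m³.
(x−vt)²/(4Dt) = (-16)²/(4 × 0.0484 × 2880) = 0.4591; exp(−0.4591) = 0.6319.
C = 3.568 × 0.6319 = 2.25 kg/m³.

2.25 kg/m³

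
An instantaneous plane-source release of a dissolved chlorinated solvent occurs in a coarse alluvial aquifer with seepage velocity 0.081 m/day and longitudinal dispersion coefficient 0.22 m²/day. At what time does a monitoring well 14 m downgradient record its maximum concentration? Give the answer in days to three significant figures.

143 days

For the 1D instantaneous-source solution, setting ∂C/∂t = 0 at fixed x gives v²t² + 2Dt − x² = 0, so t = (√(D² + v²x²) − D)/v².
√(D² + v²x²) = √(0.22² + 0.081² × 14²) = 1.155; v² = 0.006561.
t = (1.155 − 0.22)/0.006561 = 143 days (vs. the pure-advection estimate x/v = 173 d).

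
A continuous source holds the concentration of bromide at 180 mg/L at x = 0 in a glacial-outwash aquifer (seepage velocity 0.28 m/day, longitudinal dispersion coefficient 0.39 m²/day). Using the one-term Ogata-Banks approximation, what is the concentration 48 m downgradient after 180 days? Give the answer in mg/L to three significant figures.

104 mg/L

For a continuous step input, C/C₀ ≈ ½·erfc((x−vt)/(2√(Dt))).
vt = 0.28 × 180 = 50.4 m and 2√(Dt) = 2√(0.39 × 180) = 16.76 m.
Argument (x−vt)/(2√(Dt)) = (48 − 50.4)/16.76 = -0.1432; ½·erfc(-0.1432) = 0.5802.
C = 180 × 0.5802 = 104 mg/L.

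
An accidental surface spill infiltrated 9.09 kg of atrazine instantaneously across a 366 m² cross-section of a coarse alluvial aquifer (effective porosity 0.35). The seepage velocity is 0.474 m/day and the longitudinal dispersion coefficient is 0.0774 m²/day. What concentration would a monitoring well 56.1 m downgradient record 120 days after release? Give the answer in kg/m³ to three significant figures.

0.00646 kg/m³

For an instantaneous plane source, C(x,t) = M/(n_e·A·√(4πDt)) · exp(−(x−vt)²/(4Dt)), with n_e·A the pore (flow) area.
Plume center vt = 0.474 × 120 = 56.88 m, so the well at 56.1 m is 0.78 m upgradient of the peak.
√(4πDt) = 10.80 m, giving peak height M/(n_e·A·√(4πDt)) = 9.09/(0.35 × 366 × 10.80) = 0.006570 kg/m³.
(x−vt)²/(4Dt) = (-0.78)²/(4 × 0.0774 × 120) = 0.01638; exp(−0.01638) = 0.9838.
C = 0.006570 × 0.9838 = 0.00646 kg/m³.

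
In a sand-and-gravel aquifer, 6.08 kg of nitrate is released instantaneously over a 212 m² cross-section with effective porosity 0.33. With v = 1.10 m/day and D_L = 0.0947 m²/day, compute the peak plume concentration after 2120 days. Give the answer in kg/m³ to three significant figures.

0.00173 kg/m³

The peak of an instantaneous 1D plume sits at x = vt; there the Gaussian factor is 1 and C_max = M/(n_e·A·√(4πDt)), where n_e·A is the pore area the mass is dissolved in.
√(4πDt) = √(4π × 0.0947 × 2120) = 50.23 m, so C_max = 6.08/(0.33 × 212 × 50.23) = 0.00173 kg/m³.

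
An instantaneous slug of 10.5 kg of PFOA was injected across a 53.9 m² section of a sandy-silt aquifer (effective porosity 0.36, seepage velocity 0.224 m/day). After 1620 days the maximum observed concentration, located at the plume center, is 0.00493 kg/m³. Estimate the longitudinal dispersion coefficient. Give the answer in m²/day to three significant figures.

At the plume center C_max = M/(n_e·A·√(4πDt)), so D = M²/(4πt·(n_e·A·C_max)²).
n_e·A·C_max = 0.36 × 53.9 × 0.00493 = 0.09566 kg/m.
D = 10.5²/(4π × 1620 × 0.09566²) = 0.592 m²/day.

0.592 m²/day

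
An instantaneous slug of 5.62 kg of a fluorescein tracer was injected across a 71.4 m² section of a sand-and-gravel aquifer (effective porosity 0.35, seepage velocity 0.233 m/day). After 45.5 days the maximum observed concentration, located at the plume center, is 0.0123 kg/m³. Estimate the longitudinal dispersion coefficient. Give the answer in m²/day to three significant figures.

0.585 m²/day

At the plume center C_max = M/(n_e·A·√(4πDt)), so D = M²/(4πt·(n_e·A·C_max)²).
n_e·A·C_max = 0.35 × 71.4 × 0.0123 = 0.3074 kg/m.
D = 5.62²/(4π × 45.5 × 0.3074²) = 0.585 m²/day.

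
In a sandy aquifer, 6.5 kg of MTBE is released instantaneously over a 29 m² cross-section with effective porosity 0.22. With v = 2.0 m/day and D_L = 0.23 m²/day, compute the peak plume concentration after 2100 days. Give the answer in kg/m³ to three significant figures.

The peak of an instantaneous 1D plume sits at x = vt; there the Gaussian factor is 1 and C_max = M/(n_e·A·√(4πDt)), where n_e·A is the pore area the mass is dissolved in.
√(4πDt) = √(4π × 0.23 × 2100) = 77.91 m, so C_max = 6.5/(0.22 × 29 × 77.91) = 0.0131 kg/m³.

0.0131 kg/m³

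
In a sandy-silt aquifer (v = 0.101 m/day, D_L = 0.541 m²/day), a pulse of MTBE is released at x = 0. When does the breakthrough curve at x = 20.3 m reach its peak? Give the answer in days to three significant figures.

155 days

For the 1D instantaneous-source solution, setting ∂C/∂t = 0 at fixed x gives v²t² + 2Dt − x² = 0, so t = (√(D² + v²x²) − D)/v².
√(D² + v²x²) = √(0.541² + 0.101² × 20.3²) = 2.120; v² = 0.010201.
t = (2.120 − 0.541)/0.010201 = 155 days (vs. the pure-advection estimate x/v = 201 d).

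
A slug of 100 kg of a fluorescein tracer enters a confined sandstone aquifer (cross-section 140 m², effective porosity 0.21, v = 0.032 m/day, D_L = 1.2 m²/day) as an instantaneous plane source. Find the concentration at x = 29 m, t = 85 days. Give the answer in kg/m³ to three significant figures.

0.0175 kg/m³

For an instantaneous plane source, C(x,t) = M/(n_e·A·√(4πDt)) · exp(−(x−vt)²/(4Dt)), with n_e·A the pore (flow) area.
Plume center vt = 0.032 × 85 = 2.72 m, so the well at 29 m is 26.28 m downgradient of the peak.
√(4πDt) = 35.80 m, giving peak height M/(n_e·A·√(4πDt)) = 100/(0.21 × 140 × 35.80) = 0.09501 kg/m³.
(x−vt)²/(4Dt) = (26.28)²/(4 × 1.2 × 85) = 1.693; exp(−1.693) = 0.1840.
C = 0.09501 × 0.1840 = 0.0175 kg/m³.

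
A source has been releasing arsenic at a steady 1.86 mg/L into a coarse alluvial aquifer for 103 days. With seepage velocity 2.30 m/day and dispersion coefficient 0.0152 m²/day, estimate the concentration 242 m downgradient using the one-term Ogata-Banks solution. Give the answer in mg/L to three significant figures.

For a continuous step input, C/C₀ ≈ ½·erfc((x−vt)/(2√(Dt))).
vt = 2.30 × 103 = 236.9 m and 2√(Dt) = 2√(0.0152 × 103) = 2.502 m.
Argument (x−vt)/(2√(Dt)) = (242 − 236.9)/2.502 = 2.038; ½·erfc(2.038) = 0.001975.
C = 1.86 × 0.001975 = 0.00367 mg/L.

0.00367 mg/L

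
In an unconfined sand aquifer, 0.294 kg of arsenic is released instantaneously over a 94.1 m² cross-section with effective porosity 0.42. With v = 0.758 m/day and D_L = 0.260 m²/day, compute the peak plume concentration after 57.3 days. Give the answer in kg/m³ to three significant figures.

The peak of an instantaneous 1D plume sits at x = vt; there the Gaussian factor is 1 and C_max = M/(n_e·A·√(4πDt)), where n_e·A is the pore area the mass is dissolved in.
√(4πDt) = √(4π × 0.260 × 57.3) = 13.68 m, so C_max = 0.294/(0.42 × 94.1 × 13.68) = 0.000544 kg/m³.

0.000544 kg/m³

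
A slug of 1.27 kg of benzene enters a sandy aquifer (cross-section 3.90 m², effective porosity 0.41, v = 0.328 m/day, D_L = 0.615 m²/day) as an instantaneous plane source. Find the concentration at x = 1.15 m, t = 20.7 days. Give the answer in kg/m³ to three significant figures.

For an instantaneous plane source, C(x,t) = M/(n_e·A·√(4πDt)) · exp(−(x−vt)²/(4Dt)), with n_e·A the pore (flow) area.
Plume center vt = 0.328 × 20.7 = 6.7896 m, so the well at 1.15 m is 5.6396 m upgradient of the peak.
√(4πDt) = 12.65 m, giving peak height M/(n_e·A·√(4πDt)) = 1.27/(0.41 × 3.90 × 12.65) = 0.06279 kg/m³.
(x−vt)²/(4Dt) = (-5.6396)²/(4 × 0.615 × 20.7) = 0.6246; exp(−0.6246) = 0.5355.
C = 0.06279 × 0.5355 = 0.0336 kg/m³.

0.0336 kg/m³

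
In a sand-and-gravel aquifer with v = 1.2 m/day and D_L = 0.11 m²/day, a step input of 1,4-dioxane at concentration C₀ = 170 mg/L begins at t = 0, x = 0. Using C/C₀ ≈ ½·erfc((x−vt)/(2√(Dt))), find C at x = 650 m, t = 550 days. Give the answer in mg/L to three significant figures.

For a continuous step input, C/C₀ ≈ ½·erfc((x−vt)/(2√(Dt))).
vt = 1.2 × 550 = 660 m and 2√(Dt) = 2√(0.11 × 550) = 15.56 m.
Argument (x−vt)/(2√(Dt)) = (650 − 660)/15.56 = -0.6427; ½·erfc(-0.6427) = 0.8183.
C = 170 × 0.8183 = 139 mg/L.

139 mg/L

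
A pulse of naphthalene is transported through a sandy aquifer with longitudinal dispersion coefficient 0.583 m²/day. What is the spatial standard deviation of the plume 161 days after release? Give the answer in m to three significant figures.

Dispersive spreading gives a Gaussian with σ² = 2Dt; advection only shifts the center.
σ = √(2 × 0.583 × 161) = 13.7 m.

13.7 m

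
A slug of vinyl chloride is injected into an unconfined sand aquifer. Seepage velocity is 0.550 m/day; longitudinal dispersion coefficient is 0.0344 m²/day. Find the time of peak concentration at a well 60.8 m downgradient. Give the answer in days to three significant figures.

110 days

For the 1D instantaneous-source solution, setting ∂C/∂t = 0 at fixed x gives v²t² + 2Dt − x² = 0, so t = (√(D² + v²x²) − D)/v².
√(D² + v²x²) = √(0.0344² + 0.550² × 60.8²) = 33.44; v² = 0.3025.
t = (33.44 − 0.0344)/0.3025 = 110 days (vs. the pure-advection estimate x/v = 111 d).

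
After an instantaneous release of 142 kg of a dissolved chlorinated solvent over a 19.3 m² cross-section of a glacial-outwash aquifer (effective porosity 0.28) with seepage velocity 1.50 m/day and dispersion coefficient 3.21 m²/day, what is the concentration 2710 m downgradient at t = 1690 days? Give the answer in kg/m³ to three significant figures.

0.0245 kg/m³

For an instantaneous plane source, C(x,t) = M/(n_e·A·√(4πDt)) · exp(−(x−vt)²/(4Dt)), with n_e·A the pore (flow) area.
Plume center vt = 1.50 × 1690 = 2535 m, so the well at 2710 m is 175 m downgradient of the peak.
√(4πDt) = 261.1 m, giving peak height M/(n_e·A·√(4πDt)) = 142/(0.28 × 19.3 × 261.1) = 0.1006 kg/m³.
(x−vt)²/(4Dt) = (175)²/(4 × 3.21 × 1690) = 1.411; exp(−1.411) = 0.2439.
C = 0.1006 × 0.2439 = 0.0245 kg/m³.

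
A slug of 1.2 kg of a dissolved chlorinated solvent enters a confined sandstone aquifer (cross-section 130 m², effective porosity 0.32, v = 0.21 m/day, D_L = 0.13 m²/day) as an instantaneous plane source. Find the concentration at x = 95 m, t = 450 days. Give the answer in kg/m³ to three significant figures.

0.00106 kg/m³

For an instantaneous plane source, C(x,t) = M/(n_e·A·√(4πDt)) · exp(−(x−vt)²/(4Dt)), with n_e·A the pore (flow) area.
Plume center vt = 0.21 × 450 = 94.5 m, so the well at 95 m is 0.5 m downgradient of the peak.
√(4πDt) = 27.11 m, giving peak height M/(n_e·A·√(4πDt)) = 1.2/(0.32 × 130 × 27.11) = 0.001064 kg/m³.
(x−vt)²/(4Dt) = (0.5)²/(4 × 0.13 × 450) = 0.001068; exp(−0.001068) = 0.9989.
C = 0.001064 × 0.9989 = 0.00106 kg/m³.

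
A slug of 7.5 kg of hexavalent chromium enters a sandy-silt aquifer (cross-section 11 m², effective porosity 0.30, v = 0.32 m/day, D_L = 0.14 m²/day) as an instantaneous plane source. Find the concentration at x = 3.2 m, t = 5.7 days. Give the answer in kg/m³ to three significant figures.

0.397 kg/m³

For an instantaneous plane source, C(x,t) = M/(n_e·A·√(4πDt)) · exp(−(x−vt)²/(4Dt)), with n_e·A the pore (flow) area.
Plume center vt = 0.32 × 5.7 = 1.824 m, so the well at 3.2 m is 1.376 m downgradient of the peak.
√(4πDt) = 3.167 m, giving peak height M/(n_e·A·√(4πDt)) = 7.5/(0.30 × 11 × 3.167) = 0.7176 kg/m³.
(x−vt)²/(4Dt) = (1.376)²/(4 × 0.14 × 5.7) = 0.5932; exp(−0.5932) = 0.5526.
C = 0.7176 × 0.5526 = 0.397 kg/m³.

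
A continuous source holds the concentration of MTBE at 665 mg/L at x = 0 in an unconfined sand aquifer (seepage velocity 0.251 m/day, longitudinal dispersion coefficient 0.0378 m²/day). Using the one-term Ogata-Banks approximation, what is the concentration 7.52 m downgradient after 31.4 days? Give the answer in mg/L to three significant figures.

394 mg/L

For a continuous step input, C/C₀ ≈ ½·erfc((x−vt)/(2√(Dt))).
vt = 0.251 × 31.4 = 7.8814 m and 2√(Dt) = 2√(0.0378 × 31.4) = 2.179 m.
Argument (x−vt)/(2√(Dt)) = (7.52 − 7.8814)/2.179 = -0.1659; ½·erfc(-0.1659) = 0.5927.
C = 665 × 0.5927 = 394 mg/L.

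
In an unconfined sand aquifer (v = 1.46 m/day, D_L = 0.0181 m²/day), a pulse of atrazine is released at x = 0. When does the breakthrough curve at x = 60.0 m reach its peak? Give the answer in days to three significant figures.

For the 1D instantaneous-source solution, setting ∂C/∂t = 0 at fixed x gives v²t² + 2Dt − x² = 0, so t = (√(D² + v²x²) − D)/v².
√(D² + v²x²) = √(0.0181² + 1.46² × 60.0²) = 87.60; v² = 2.1316.
t = (87.60 − 0.0181)/2.1316 = 41.1 days (vs. the pure-advection estimate x/v = 41.1 d).

41.1 days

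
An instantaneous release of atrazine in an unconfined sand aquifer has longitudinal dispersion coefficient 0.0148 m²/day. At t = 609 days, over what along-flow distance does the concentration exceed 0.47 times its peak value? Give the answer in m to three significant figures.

The plume is Gaussian with σ = √(2Dt) = √(2 × 0.0148 × 609) = 4.246 m.
C/C_peak = exp(−Δx²/(2σ²)) = 0.47 ⇒ Δx = σ·√(−2 ln 0.47) = 4.246 × 1.229 = 5.218 m.
Width = 2Δx = 10.4 m.

10.4 m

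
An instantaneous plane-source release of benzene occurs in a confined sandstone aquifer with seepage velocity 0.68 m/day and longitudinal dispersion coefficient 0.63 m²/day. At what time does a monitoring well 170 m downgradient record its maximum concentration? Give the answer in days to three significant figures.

249 days

For the 1D instantaneous-source solution, setting ∂C/∂t = 0 at fixed x gives v²t² + 2Dt − x² = 0, so t = (√(D² + v²x²) − D)/v².
√(D² + v²x²) = √(0.63² + 0.68² × 170²) = 115.6; v² = 0.4624.
t = (115.6 − 0.63)/0.4624 = 249 days (vs. the pure-advection estimate x/v = 250 d).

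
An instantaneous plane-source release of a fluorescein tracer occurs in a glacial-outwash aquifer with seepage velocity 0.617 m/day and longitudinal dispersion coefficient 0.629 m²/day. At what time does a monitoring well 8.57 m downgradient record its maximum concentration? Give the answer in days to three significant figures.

For the 1D instantaneous-source solution, setting ∂C/∂t = 0 at fixed x gives v²t² + 2Dt − x² = 0, so t = (√(D² + v²x²) − D)/v².
√(D² + v²x²) = √(0.629² + 0.617² × 8.57²) = 5.325; v² = 0.380689.
t = (5.325 − 0.629)/0.380689 = 12.3 days (vs. the pure-advection estimate x/v = 13.9 d).

12.3 days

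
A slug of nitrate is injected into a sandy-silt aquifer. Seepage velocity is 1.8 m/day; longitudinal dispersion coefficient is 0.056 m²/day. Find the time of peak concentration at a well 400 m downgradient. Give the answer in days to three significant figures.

222 days

For the 1D instantaneous-source solution, setting ∂C/∂t = 0 at fixed x gives v²t² + 2Dt − x² = 0, so t = (√(D² + v²x²) − D)/v².
√(D² + v²x²) = √(0.056² + 1.8² × 400²) = 720.0; v² = 3.24.
t = (720.0 − 0.056)/3.24 = 222 days (vs. the pure-advection estimate x/v = 222 d).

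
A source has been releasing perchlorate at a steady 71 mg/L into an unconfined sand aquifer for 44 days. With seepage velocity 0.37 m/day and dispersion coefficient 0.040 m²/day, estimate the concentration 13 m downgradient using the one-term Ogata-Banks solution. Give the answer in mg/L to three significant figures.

68.1 mg/L

For a continuous step input, C/C₀ ≈ ½·erfc((x−vt)/(2√(Dt))).
vt = 0.37 × 44 = 16.28 m and 2√(Dt) = 2√(0.040 × 44) = 2.653 m.
Argument (x−vt)/(2√(Dt)) = (13 − 16.28)/2.653 = -1.236; ½·erfc(-1.236) = 0.9598.
C = 71 × 0.9598 = 68.1 mg/L.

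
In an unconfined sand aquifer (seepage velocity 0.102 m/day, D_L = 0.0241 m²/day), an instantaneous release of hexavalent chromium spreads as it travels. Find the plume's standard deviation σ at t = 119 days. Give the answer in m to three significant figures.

Dispersive spreading gives a Gaussian with σ² = 2Dt; advection only shifts the center.
σ = √(2 × 0.0241 × 119) = 2.39 m.

2.39 m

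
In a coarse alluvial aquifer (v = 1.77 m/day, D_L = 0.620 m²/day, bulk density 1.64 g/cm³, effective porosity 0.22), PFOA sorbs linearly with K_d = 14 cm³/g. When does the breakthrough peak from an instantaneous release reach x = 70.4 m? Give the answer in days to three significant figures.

4170 days

Retardation factor R = 1 + ρ_b·K_d/n = 1 + 1.64 × 14/0.22 = 105.4.
Sorption retards both mechanisms: v_R = v/R = 0.01679 m/day, D_R = D/R = 0.005882 m²/day.
Peak time from v_R²t² + 2D_R t − x² = 0: t = (√(D_R² + v_R²x²) − D_R)/v_R².
√(D_R² + v_R²x²) = √(0.005882² + 0.01679² × 70.4²) = 1.182; v_R² = 0.0002819.
t = (1.182 − 0.005882)/0.0002819 = 4170 days.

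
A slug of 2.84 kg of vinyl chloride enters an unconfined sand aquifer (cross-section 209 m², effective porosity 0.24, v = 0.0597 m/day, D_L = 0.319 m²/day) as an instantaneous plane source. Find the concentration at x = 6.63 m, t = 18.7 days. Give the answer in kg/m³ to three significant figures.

0.00183 kg/m³

For an instantaneous plane source, C(x,t) = M/(n_e·A·√(4πDt)) · exp(−(x−vt)²/(4Dt)), with n_e·A the pore (flow) area.
Plume center vt = 0.0597 × 18.7 = 1.11639 m, so the well at 6.63 m is 5.51361 m downgradient of the peak.
√(4πDt) = 8.658 m, giving peak height M/(n_e·A·√(4πDt)) = 2.84/(0.24 × 209 × 8.658) = 0.006539 kg/m³.
(x−vt)²/(4Dt) = (5.51361)²/(4 × 0.319 × 18.7) = 1.274; exp(−1.274) = 0.2797.
C = 0.006539 × 0.2797 = 0.00183 kg/m³.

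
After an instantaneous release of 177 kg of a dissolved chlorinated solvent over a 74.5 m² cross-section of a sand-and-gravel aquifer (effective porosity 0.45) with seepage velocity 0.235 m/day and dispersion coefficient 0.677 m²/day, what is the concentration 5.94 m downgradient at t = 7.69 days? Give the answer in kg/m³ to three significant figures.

For an instantaneous plane source, C(x,t) = M/(n_e·A·√(4πDt)) · exp(−(x−vt)²/(4Dt)), with n_e·A the pore (flow) area.
Plume center vt = 0.235 × 7.69 = 1.80715 m, so the well at 5.94 m is 4.13285 m downgradient of the peak.
√(4πDt) = 8.088 m, giving peak height M/(n_e·A·√(4πDt)) = 177/(0.45 × 74.5 × 8.088) = 0.6528 kg/m³.
(x−vt)²/(4Dt) = (4.13285)²/(4 × 0.677 × 7.69) = 0.8202; exp(−0.8202) = 0.4403.
C = 0.6528 × 0.4403 = 0.287 kg/m³.

0.287 kg/m³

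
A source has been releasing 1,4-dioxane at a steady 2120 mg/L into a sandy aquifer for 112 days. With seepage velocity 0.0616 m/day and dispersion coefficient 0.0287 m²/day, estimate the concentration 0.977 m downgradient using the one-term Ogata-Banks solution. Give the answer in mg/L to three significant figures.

For a continuous step input, C/C₀ ≈ ½·erfc((x−vt)/(2√(Dt))).
vt = 0.0616 × 112 = 6.8992 m and 2√(Dt) = 2√(0.0287 × 112) = 3.586 m.
Argument (x−vt)/(2√(Dt)) = (0.977 − 6.8992)/3.586 = -1.651; ½·erfc(-1.651) = 0.9902.
C = 2120 × 0.9902 = 2100 mg/L.

2100 mg/L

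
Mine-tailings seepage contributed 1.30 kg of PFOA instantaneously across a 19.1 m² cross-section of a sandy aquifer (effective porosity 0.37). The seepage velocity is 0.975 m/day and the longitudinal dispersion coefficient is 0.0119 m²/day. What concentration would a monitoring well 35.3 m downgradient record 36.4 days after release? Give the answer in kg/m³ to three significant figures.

0.0772 kg/m³

For an instantaneous plane source, C(x,t) = M/(n_e·A·√(4πDt)) · exp(−(x−vt)²/(4Dt)), with n_e·A the pore (flow) area.
Plume center vt = 0.975 × 36.4 = 35.49 m, so the well at 35.3 m is 0.19 m upgradient of the peak.
√(4πDt) = 2.333 m, giving peak height M/(n_e·A·√(4πDt)) = 1.30/(0.37 × 19.1 × 2.333) = 0.07885 kg/m³.
(x−vt)²/(4Dt) = (-0.19)²/(4 × 0.0119 × 36.4) = 0.02084; exp(−0.02084) = 0.9794.
C = 0.07885 × 0.9794 = 0.0772 kg/m³.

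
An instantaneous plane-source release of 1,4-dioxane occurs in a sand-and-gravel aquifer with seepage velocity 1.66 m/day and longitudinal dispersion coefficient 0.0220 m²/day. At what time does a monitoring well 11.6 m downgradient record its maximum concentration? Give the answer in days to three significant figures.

6.98 days

For the 1D instantaneous-source solution, setting ∂C/∂t = 0 at fixed x gives v²t² + 2Dt − x² = 0, so t = (√(D² + v²x²) − D)/v².
√(D² + v²x²) = √(0.0220² + 1.66² × 11.6²) = 19.26; v² = 2.7556.
t = (19.26 − 0.0220)/2.7556 = 6.98 days (vs. the pure-advection estimate x/v = 6.99 d).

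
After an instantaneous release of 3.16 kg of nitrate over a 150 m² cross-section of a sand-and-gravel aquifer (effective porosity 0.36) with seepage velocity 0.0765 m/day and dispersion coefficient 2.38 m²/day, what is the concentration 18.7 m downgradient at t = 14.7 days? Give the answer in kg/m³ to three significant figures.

For an instantaneous plane source, C(x,t) = M/(n_e·A·√(4πDt)) · exp(−(x−vt)²/(4Dt)), with n_e·A the pore (flow) area.
Plume center vt = 0.0765 × 14.7 = 1.12455 m, so the well at 18.7 m is 17.57545 m downgradient of the peak.
√(4πDt) = 20.97 m, giving peak height M/(n_e·A·√(4πDt)) = 3.16/(0.36 × 150 × 20.97) = 0.002791 kg/m³.
(x−vt)²/(4Dt) = (17.57545)²/(4 × 2.38 × 14.7) = 2.207; exp(−2.207) = 0.1100.
C = 0.002791 × 0.1100 = 0.000307 kg/m³.

0.000307 kg/m³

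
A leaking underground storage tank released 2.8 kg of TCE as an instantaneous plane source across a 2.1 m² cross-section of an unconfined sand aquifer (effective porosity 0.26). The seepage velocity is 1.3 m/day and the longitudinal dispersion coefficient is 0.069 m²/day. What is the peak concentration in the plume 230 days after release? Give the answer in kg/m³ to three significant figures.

0.363 kg/m³

The peak of an instantaneous 1D plume sits at x = vt; there the Gaussian factor is 1 and C_max = M/(n_e·A·√(4πDt)), where n_e·A is the pore area the mass is dissolved in.
√(4πDt) = √(4π × 0.069 × 230) = 14.12 m, so C_max = 2.8/(0.26 × 2.1 × 14.12) = 0.363 kg/m³.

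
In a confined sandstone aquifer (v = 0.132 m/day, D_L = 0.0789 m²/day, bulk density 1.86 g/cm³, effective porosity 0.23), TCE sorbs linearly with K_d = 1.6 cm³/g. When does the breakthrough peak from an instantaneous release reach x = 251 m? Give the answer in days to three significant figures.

Retardation factor R = 1 + ρ_b·K_d/n = 1 + 1.86 × 1.6/0.23 = 13.94.
Sorption retards both mechanisms: v_R = v/R = 0.009469 m/day, D_R = D/R = 0.005660 m²/day.
Peak time from v_R²t² + 2D_R t − x² = 0: t = (√(D_R² + v_R²x²) − D_R)/v_R².
√(D_R² + v_R²x²) = √(0.005660² + 0.009469² × 251²) = 2.377; v_R² = 8.966e-05.
t = (2.377 − 0.005660)/8.966e-05 = 26400 days.

26400 days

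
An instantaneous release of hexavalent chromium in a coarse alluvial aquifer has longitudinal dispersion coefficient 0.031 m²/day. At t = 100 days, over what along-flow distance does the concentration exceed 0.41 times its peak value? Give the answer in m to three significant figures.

The plume is Gaussian with σ = √(2Dt) = √(2 × 0.031 × 100) = 2.490 m.
C/C_peak = exp(−Δx²/(2σ²)) = 0.41 ⇒ Δx = σ·√(−2 ln 0.41) = 2.490 × 1.335 = 3.324 m.
Width = 2Δx = 6.65 m.

6.65 m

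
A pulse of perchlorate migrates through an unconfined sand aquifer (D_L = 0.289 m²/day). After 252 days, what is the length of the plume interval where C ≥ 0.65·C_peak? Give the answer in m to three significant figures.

The plume is Gaussian with σ = √(2Dt) = √(2 × 0.289 × 252) = 12.07 m.
C/C_peak = exp(−Δx²/(2σ²)) = 0.65 ⇒ Δx = σ·√(−2 ln 0.65) = 12.07 × 0.9282 = 11.20 m.
Width = 2Δx = 22.4 m.

22.4 m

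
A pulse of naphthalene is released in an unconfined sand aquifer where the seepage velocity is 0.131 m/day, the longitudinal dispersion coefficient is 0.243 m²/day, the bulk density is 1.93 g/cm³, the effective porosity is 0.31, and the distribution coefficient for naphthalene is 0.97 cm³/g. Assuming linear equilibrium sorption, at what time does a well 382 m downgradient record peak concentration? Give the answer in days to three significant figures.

20400 days

Retardation factor R = 1 + ρ_b·K_d/n = 1 + 1.93 × 0.97/0.31 = 7.039.
Sorption retards both mechanisms: v_R = v/R = 0.01861 m/day, D_R = D/R = 0.03452 m²/day.
Peak time from v_R²t² + 2D_R t − x² = 0: t = (√(D_R² + v_R²x²) − D_R)/v_R².
√(D_R² + v_R²x²) = √(0.03452² + 0.01861² × 382²) = 7.109; v_R² = 0.0003463.
t = (7.109 − 0.03452)/0.0003463 = 20400 days.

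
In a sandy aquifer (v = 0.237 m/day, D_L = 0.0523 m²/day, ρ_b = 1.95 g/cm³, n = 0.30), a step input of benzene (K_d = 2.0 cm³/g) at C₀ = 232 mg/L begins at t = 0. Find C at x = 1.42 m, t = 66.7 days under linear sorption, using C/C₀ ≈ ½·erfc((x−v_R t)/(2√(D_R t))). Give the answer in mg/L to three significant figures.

78.9 mg/L

Retardation factor R = 1 + ρ_b·K_d/n = 1 + 1.95 × 2.0/0.30 = 14.00.
Sorption retards both mechanisms: v_R = v/R = 0.01693 m/day, D_R = D/R = 0.003736 m²/day.
v_R·t = 0.01693 × 66.7 = 1.129231 m; 2√(D_R t) = 0.9984 m; argument = (1.42 − 1.129231)/0.9984 = 0.2912.
C = C₀ × ½·erfc(0.2912) = 232 × 0.3402 = 78.9 mg/L.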